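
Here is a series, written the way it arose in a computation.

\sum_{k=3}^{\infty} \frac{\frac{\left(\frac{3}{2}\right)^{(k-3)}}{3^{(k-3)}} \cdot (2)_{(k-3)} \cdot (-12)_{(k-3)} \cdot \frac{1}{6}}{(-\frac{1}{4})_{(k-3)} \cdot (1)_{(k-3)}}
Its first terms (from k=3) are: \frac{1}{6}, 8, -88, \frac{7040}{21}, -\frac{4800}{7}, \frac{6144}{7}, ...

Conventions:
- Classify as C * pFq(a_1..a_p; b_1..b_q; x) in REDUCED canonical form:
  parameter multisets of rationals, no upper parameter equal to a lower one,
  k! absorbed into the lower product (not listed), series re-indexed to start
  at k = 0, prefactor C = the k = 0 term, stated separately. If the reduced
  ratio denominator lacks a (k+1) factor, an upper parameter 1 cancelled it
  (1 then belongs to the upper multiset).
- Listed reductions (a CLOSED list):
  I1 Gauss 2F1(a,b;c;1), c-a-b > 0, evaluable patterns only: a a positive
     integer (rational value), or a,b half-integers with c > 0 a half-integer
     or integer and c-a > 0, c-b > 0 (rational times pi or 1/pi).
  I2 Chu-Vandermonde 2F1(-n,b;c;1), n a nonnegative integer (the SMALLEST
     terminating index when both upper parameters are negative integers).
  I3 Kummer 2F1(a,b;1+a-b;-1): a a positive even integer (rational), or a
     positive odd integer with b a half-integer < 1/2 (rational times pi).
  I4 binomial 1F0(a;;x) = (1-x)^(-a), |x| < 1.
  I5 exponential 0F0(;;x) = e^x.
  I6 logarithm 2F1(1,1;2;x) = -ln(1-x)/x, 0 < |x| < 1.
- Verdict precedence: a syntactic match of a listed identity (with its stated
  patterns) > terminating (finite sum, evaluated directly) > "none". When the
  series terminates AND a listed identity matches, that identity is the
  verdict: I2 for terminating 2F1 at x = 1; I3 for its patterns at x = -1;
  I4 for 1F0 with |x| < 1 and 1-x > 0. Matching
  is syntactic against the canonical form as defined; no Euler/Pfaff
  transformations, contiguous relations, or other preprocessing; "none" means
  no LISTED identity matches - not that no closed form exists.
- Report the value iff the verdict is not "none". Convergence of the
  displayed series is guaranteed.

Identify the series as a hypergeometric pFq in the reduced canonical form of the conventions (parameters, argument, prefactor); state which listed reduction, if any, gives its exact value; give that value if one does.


Classification (C = \frac{1}{6}): 2F1 with upper {-12, 2}, lower {-\frac{1}{4}}, argument x = \frac{1}{2}. Verdict: terminating. (-12)_k vanishes past k = 12, leaving a 13-term sum, computed directly. Exact value: \frac{14521513}{954169398}.

Key observation: t_0 = \frac{1}{6} here, and the two k-th powers (C = 1/6, x = 1/2) combine into one argument.
Term ratio: r(k) = \frac{1}{2} * (k-12) (k+2) / [(k-\frac{1}{4}) (k+1)] - rational; roots negated = parameters, x = \frac{1}{2}, C = \frac{1}{6}.


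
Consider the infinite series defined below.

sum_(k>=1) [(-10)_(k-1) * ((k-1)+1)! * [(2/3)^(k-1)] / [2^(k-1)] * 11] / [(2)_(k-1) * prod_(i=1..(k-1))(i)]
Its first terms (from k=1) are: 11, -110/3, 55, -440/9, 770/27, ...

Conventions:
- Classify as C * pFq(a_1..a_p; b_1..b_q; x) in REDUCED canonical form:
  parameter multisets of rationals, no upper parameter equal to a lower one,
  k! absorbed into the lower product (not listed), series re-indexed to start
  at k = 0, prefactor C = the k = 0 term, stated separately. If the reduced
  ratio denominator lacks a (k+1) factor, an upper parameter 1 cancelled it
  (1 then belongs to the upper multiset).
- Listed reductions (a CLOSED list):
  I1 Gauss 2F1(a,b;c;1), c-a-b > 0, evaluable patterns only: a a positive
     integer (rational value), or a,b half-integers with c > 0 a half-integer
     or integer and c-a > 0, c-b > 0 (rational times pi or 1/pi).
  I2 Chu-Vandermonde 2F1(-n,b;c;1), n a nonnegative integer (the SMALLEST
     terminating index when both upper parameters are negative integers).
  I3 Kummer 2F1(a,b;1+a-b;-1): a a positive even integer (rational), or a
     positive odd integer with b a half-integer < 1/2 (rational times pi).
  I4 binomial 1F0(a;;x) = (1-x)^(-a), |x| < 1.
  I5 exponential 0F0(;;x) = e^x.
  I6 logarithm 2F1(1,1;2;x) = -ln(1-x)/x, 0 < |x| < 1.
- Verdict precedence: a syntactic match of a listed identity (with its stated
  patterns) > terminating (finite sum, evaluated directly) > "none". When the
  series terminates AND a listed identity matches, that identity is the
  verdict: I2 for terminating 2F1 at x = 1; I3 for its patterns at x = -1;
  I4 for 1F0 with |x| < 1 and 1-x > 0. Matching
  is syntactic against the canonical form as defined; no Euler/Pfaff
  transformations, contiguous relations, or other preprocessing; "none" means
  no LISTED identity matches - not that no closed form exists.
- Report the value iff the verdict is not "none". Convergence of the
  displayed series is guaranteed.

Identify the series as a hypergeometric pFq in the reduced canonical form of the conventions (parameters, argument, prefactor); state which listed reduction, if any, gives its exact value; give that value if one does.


Key observation: from the first term 11: the two k-th powers (prefactor 11) combine into one argument.
Step ratio: r(k) = (1/3) * (k-10) / [(k+1)] - poly over poly, x = (1/3) from leading terms; C = 11 at k = 0.

Reduced: x = 1/3, 1F0, upper = {-10}, lower = {-}, C = 11. Verdict (x = 1/3): the I4 binomial reduction applies (the 1F0 binomial series: exponent 10, x = 1/3). Value: 11264/59049.


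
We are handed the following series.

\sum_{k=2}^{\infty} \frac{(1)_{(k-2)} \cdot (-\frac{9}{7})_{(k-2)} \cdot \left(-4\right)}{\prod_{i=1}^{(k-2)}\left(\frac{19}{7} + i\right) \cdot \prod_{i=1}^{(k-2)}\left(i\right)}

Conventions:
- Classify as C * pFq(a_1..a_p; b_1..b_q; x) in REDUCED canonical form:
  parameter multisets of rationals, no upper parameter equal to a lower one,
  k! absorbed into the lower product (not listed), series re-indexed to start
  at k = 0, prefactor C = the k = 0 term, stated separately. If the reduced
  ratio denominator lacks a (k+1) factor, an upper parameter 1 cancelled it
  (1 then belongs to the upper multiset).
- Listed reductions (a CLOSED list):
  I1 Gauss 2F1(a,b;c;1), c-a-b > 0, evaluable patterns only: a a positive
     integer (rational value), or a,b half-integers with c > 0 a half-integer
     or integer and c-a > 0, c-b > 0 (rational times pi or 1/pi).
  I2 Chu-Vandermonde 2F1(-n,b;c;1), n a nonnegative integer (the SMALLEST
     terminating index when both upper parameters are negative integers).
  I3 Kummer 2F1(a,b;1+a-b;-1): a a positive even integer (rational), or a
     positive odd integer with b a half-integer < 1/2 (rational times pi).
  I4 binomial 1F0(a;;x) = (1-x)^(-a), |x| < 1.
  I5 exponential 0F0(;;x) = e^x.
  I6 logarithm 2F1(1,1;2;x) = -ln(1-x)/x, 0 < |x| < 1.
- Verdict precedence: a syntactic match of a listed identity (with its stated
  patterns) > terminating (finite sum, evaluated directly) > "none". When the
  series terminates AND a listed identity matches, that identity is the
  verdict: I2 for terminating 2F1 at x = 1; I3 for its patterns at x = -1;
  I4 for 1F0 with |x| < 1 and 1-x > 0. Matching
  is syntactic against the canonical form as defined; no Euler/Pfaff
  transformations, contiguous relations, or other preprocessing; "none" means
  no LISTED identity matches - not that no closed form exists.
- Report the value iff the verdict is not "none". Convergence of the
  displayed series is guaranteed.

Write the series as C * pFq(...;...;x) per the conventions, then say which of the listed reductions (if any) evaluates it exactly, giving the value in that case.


Classification (C = -4): 2F1 with upper {-\frac{9}{7}, 1}, lower {\frac{26}{7}}, argument x = 1. Verdict: Gauss's theorem (I1) matches (x = 1: the Gamma ratio telescopes since c-a-b = 4 > 0 and a = 1 in Z>0). Exact value: -\frac{19}{7}.

First insight: t_0 = -4 here, and the lower running product (prefactor -4) is a rising factorial.
Adjacent-term ratio: r(k) = 1 * (k-\frac{9}{7}) (k+1) / [(k+\frac{26}{7}) (k+1)] - rational; roots negated = parameters, x = 1, C = -4.


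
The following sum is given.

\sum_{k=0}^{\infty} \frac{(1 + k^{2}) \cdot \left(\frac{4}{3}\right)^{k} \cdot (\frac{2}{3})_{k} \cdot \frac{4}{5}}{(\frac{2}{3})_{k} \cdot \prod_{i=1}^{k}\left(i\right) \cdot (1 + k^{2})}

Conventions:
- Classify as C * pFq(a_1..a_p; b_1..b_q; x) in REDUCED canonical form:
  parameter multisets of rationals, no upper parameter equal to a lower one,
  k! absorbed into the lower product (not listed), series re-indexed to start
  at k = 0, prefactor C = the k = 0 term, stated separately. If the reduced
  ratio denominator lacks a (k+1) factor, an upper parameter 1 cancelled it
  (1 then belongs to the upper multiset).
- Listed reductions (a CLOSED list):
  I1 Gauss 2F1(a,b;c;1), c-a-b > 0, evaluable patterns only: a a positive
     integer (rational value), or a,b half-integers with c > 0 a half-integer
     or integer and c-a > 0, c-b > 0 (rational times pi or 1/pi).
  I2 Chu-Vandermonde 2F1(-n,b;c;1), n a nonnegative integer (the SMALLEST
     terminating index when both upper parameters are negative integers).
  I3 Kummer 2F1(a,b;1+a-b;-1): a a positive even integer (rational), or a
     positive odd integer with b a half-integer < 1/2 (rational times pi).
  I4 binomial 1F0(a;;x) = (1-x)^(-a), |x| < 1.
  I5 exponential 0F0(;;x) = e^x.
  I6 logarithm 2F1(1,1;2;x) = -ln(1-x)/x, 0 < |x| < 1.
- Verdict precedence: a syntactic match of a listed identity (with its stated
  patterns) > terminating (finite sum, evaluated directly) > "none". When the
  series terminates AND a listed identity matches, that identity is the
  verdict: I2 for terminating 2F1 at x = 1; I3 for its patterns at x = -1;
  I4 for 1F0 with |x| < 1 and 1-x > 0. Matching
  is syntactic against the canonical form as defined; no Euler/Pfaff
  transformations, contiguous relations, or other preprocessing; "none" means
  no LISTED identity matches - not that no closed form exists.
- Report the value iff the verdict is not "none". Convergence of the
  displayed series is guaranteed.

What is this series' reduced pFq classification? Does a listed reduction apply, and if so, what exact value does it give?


At argument \frac{4}{3}: a 0F0 with upper {-}, lower {-}, scaled by C = \frac{4}{5}. Verdict: this is exponential (I5) (the 0F0 exponential series at x = \frac{4}{3}). Sum: \frac{4}{5} \cdot e^{\frac{4}{3}}.

First insight: t_0 = \frac{4}{5} here, and the parameter 2/3 appears in both the upper and lower lists and cancels (alongside the other common factor).
Step ratio: r(k) = \frac{4}{3} * 1 / [(k+1)] - rational in k. x = \frac{4}{3}; t_0 = \frac{4}{5}; negate the roots.


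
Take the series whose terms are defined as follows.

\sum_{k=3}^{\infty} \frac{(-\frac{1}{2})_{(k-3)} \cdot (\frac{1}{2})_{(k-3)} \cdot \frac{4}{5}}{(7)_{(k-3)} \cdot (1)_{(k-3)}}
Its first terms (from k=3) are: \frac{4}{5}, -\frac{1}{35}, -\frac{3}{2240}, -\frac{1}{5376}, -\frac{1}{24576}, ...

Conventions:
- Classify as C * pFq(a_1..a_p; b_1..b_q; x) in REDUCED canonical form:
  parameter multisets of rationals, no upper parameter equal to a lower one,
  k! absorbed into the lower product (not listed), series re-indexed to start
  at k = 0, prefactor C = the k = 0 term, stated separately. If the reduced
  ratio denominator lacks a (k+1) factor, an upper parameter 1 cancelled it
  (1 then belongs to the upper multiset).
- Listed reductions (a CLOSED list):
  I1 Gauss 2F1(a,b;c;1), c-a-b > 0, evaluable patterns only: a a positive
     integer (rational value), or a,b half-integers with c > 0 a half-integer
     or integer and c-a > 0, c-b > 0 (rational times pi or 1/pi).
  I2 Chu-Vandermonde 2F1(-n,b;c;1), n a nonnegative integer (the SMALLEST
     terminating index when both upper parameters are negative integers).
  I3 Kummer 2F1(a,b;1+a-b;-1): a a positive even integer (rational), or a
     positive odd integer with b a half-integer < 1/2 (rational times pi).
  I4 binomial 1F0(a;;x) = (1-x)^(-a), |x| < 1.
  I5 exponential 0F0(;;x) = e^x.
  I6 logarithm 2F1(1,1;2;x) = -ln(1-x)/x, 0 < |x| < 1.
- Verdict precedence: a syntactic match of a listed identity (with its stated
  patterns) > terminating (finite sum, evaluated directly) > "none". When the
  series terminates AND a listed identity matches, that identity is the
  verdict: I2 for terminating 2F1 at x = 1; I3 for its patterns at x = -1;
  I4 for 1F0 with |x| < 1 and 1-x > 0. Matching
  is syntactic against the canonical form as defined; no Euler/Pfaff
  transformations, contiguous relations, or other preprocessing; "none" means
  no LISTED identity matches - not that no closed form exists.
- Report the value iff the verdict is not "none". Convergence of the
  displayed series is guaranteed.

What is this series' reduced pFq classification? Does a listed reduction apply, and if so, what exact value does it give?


First insight: t_0 being \frac{4}{5}, (1)_k (C = 4/5) is k! itself.
Ratio: r(k) = 1 * (k-\frac{1}{2}) (k+\frac{1}{2}) / [(k+7) (k+1)] - rational in k, leading ratio 1; with t_0 = \frac{4}{5}, classification follows.

With C = \frac{4}{5}: the canonical form is 2F1(-\frac{1}{2}, \frac{1}{2}; 7; 1). Verdict: the half-integer Gauss pattern (I1) applies (x = 1; upper {-\frac{1}{2}, \frac{1}{2}} half-integers, c = 7 in the evaluable pattern). Value: \frac{8388608}{3468465} / \pi.


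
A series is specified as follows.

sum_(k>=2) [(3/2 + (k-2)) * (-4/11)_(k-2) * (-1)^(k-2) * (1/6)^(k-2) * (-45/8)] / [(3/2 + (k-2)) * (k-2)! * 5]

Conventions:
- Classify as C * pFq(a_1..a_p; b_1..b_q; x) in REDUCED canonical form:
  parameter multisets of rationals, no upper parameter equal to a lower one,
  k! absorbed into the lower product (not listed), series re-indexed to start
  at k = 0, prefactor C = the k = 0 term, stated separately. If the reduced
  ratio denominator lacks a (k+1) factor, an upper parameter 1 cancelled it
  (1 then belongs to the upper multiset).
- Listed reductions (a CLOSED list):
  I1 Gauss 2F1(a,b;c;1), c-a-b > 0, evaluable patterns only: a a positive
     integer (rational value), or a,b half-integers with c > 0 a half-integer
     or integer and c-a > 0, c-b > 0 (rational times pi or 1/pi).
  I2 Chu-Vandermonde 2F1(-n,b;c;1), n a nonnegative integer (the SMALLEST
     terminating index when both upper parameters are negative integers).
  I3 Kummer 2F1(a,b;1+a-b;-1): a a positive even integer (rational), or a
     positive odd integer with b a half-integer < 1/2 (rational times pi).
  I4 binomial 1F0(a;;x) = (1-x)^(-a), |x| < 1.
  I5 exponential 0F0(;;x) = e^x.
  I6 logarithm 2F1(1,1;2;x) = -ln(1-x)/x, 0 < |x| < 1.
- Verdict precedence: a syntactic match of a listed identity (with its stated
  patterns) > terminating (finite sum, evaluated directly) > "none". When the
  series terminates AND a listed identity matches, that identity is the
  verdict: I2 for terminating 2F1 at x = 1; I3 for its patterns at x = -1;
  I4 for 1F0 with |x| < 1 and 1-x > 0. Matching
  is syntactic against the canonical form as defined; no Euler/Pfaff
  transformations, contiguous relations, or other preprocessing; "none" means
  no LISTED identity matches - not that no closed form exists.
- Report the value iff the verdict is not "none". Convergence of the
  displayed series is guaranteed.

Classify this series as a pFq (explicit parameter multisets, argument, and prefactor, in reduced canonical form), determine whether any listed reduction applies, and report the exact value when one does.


Reduced: x = -1/6, 1F0, upper = {-4/11}, lower = {-}, C = -9/8. Verdict: the I4 binomial reduction fires (the 1F0 binomial series: exponent 4/11, x = -1/6). Sum: (-9/8) * (7/6)^(4/11).

Key step: from the first term -9/8: the constant factors (prefactor -9/8) combine into one prefactor.
Term ratio: r(k) = (-1/6) * (k-4/11) / [(k+1)] - rational; roots negated = parameters, x = (-1/6), C = -9/8.


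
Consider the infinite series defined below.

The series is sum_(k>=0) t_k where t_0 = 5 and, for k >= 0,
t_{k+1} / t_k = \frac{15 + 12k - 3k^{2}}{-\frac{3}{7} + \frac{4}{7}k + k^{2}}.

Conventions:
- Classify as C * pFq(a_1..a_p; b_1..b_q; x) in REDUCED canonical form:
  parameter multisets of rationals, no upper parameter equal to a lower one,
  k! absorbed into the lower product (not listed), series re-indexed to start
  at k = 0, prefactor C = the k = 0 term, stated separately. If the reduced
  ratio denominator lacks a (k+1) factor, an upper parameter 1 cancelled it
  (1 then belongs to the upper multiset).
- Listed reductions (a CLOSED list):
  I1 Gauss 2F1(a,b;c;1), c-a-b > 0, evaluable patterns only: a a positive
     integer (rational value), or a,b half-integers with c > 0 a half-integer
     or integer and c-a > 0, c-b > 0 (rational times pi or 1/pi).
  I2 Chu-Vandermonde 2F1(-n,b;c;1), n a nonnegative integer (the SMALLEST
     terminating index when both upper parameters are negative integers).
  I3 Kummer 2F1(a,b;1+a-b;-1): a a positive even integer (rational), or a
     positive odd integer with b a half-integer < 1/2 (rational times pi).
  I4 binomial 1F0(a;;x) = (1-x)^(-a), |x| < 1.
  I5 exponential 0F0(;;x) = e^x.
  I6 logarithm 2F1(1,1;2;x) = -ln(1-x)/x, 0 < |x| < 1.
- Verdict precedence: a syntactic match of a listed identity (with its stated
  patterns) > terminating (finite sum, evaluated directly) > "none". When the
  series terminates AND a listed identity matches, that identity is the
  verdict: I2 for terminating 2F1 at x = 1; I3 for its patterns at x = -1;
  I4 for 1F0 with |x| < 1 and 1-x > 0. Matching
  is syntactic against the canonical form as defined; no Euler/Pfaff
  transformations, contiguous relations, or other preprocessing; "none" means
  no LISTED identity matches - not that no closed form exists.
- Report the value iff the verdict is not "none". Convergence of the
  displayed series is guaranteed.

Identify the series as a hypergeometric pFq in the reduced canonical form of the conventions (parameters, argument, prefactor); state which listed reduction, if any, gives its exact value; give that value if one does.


x = -3 here; the reduced form reads 2F1, upper {-5, 1}, lower {-\frac{3}{7}}, C = 5. Verdict: terminating. (-5)_k vanishes past k = 5, leaving a 6-term sum, computed directly. Its exact value is -\frac{1267834}{11}.

Structural cue: t_0 being 5, factor the ratio over Q (prefactor 5): negated roots = parameters.
Adjacent-term ratio: r(k) = -3 * (k-5) (k+1) / [(k-\frac{3}{7}) (k+1)] - poly over poly, x = -3 from leading terms; C = 5 at k = 0.


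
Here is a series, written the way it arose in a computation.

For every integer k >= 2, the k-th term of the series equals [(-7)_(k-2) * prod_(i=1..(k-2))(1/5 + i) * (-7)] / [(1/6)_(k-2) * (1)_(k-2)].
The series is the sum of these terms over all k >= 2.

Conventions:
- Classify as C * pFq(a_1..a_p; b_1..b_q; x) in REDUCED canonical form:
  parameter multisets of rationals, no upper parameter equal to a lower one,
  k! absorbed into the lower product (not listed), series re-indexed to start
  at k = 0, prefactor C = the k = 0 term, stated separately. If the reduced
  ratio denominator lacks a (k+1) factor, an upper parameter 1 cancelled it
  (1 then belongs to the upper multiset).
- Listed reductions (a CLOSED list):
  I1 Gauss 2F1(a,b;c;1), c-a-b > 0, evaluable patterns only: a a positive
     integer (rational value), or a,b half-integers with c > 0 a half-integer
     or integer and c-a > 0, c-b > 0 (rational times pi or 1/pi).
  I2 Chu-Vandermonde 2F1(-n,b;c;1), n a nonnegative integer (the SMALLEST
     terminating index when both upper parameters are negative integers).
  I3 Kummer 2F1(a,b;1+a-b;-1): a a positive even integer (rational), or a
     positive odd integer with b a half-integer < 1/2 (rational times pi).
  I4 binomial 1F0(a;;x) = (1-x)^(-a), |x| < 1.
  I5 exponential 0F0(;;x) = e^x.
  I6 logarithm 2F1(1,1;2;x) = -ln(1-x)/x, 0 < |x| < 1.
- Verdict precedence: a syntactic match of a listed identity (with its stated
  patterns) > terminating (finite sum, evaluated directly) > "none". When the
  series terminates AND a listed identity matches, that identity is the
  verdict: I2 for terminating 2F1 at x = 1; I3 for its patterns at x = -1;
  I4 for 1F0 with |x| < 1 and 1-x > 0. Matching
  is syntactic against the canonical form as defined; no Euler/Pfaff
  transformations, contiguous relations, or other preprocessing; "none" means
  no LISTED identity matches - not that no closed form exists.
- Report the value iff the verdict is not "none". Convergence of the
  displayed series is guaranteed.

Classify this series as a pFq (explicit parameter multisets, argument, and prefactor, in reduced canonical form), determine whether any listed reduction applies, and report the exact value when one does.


Structural cue: t_0 being -7, (1)_k (C = -7, x = 1) is k! itself.
Step ratio: r(k) = 1 * (k-7) (k+6/5) / [(k+1/6) (k+1)] ; factor over Q: parameters, x = 1, and C = -7.

Reduced: x = 1, 2F1, upper = {-7, 6/5}, lower = {1/6}, C = -7. Verdict at x = 1: Chu-Vandermonde (I2) matches (terminating 2F1 at x = 1 with n = 7, b = 6/5, c = 1/6). Exact value: -2700058949/17849609375.


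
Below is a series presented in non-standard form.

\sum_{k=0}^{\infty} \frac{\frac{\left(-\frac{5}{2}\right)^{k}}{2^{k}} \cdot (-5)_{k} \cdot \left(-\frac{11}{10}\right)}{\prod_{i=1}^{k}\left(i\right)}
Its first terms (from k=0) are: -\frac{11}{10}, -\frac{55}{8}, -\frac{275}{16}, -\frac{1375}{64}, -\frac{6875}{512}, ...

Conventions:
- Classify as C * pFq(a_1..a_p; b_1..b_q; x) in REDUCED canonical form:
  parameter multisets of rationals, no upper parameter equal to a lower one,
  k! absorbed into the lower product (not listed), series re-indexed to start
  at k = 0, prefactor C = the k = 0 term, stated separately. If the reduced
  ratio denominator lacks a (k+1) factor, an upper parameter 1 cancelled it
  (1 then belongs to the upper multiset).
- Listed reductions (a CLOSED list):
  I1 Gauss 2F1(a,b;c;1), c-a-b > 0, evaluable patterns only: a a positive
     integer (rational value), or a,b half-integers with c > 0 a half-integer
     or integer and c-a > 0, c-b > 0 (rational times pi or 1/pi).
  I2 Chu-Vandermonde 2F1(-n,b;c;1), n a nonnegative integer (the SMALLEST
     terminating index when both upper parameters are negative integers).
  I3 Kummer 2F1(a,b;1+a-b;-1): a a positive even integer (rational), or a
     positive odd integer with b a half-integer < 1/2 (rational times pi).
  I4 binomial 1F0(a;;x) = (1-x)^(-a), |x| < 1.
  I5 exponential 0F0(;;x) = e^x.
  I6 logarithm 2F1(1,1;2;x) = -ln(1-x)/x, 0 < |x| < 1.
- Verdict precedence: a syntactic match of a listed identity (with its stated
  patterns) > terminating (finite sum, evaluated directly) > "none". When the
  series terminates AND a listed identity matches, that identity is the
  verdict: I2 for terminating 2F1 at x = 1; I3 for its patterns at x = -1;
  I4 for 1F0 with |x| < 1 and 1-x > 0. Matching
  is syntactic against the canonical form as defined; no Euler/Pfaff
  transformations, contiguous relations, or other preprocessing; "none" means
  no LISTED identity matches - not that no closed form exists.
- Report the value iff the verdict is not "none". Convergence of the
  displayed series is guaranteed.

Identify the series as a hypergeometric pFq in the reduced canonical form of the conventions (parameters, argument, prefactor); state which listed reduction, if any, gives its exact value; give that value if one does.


This is -\frac{11}{10} * 1F0(-5; -; -\frac{5}{4}) in reduced canonical form. Verdict: terminating. With -5 upstairs the series is a 6-term polynomial sum; evaluated term by term. Exact value: -\frac{649539}{10240}.

Key step: x = -\frac{5}{4} and the two k-th powers (C = -11/10, x = -5/4) combine into one argument.
Adjacent-term ratio: r(k) = -\frac{5}{4} * (k-5) / [(k+1)] ; factor over Q: parameters, x = -\frac{5}{4}, and C = -\frac{11}{10}.


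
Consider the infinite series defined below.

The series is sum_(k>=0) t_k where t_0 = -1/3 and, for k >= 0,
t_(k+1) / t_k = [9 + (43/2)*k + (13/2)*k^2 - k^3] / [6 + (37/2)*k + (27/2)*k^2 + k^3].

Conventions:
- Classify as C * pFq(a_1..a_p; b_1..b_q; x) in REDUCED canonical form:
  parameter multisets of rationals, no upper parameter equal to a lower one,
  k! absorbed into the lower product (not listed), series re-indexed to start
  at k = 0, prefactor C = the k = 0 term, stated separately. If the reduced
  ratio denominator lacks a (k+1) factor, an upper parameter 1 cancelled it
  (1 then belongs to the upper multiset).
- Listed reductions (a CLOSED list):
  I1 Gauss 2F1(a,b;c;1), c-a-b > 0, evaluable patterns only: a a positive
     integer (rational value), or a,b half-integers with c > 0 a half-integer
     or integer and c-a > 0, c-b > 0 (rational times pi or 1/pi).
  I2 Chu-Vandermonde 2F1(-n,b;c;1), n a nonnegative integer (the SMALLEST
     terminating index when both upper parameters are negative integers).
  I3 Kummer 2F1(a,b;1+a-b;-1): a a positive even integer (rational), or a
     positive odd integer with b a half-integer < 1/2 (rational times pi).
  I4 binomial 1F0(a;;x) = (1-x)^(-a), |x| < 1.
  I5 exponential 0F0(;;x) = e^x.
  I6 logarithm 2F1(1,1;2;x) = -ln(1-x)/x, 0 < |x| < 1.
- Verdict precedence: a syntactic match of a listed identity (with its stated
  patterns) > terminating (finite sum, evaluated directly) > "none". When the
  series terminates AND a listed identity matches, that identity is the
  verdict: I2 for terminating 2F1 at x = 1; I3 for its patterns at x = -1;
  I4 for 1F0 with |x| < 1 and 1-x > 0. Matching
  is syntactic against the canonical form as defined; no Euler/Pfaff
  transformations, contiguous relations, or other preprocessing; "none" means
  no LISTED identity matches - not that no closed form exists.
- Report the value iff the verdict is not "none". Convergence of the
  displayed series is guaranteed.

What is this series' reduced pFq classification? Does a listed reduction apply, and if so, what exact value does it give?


Reduced: x = -1, 2F1, upper = {-9, 2}, lower = {12}, C = -1/3. Verdict at x = -1: Kummer's theorem (I3) matches (x = -1; c = 12 equals 1+a-b for upper {-9, 2}: listed pattern). Value: -11/6.

The tell: x = (-1) and cancel k + 1/2 from the displayed ratio first; then C = -1/3, x = -1.
Consecutive-term ratio: r(k) = (-1) * (k-9) (k+2) / [(k+12) (k+1)] - rational; roots negated = parameters, x = (-1), C = -1/3.


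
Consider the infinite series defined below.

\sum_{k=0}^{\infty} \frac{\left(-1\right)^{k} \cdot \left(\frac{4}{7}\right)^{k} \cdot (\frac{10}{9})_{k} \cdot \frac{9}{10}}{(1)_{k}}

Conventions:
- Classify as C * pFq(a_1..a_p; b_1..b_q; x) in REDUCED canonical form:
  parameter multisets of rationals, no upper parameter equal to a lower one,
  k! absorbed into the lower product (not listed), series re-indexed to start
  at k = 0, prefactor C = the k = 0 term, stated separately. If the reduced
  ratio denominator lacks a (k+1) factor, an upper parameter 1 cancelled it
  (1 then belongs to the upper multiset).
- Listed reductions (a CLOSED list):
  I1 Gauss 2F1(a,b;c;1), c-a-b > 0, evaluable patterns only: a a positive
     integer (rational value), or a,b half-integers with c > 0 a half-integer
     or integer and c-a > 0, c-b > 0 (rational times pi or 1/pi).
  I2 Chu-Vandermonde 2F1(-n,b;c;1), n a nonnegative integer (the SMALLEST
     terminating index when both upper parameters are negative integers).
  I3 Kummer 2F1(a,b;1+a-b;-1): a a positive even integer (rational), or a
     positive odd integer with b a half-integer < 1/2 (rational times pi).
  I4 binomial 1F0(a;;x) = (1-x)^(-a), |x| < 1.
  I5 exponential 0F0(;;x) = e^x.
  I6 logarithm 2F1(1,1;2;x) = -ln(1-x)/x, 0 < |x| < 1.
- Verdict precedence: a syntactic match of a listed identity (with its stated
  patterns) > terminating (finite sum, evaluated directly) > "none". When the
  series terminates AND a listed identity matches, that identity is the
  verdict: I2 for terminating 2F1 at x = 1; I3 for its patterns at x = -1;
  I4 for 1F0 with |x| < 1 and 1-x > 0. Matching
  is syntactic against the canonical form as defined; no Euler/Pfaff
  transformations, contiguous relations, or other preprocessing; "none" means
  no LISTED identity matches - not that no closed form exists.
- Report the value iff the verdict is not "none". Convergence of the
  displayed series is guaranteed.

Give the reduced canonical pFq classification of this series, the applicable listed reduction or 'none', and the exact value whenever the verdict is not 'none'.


The tell: from the first term \frac{9}{10}: (1)_k (C = 9/10, x = -4/7) is k! itself.
Step ratio: r(k) = -\frac{4}{7} * (k+\frac{10}{9}) / [(k+1)] ; factor over Q: parameters, x = -\frac{4}{7}, and C = \frac{9}{10}.

At argument -\frac{4}{7}: a 1F0 with upper {\frac{10}{9}}, lower {-}, scaled by C = \frac{9}{10}. Verdict: binomial (I4) applies (the 1F0 binomial series: exponent -10/9, x = -\frac{4}{7}). Hence: \frac{9}{10} \cdot \left(\frac{11}{7}\right)^{-\frac{10}{9}}.


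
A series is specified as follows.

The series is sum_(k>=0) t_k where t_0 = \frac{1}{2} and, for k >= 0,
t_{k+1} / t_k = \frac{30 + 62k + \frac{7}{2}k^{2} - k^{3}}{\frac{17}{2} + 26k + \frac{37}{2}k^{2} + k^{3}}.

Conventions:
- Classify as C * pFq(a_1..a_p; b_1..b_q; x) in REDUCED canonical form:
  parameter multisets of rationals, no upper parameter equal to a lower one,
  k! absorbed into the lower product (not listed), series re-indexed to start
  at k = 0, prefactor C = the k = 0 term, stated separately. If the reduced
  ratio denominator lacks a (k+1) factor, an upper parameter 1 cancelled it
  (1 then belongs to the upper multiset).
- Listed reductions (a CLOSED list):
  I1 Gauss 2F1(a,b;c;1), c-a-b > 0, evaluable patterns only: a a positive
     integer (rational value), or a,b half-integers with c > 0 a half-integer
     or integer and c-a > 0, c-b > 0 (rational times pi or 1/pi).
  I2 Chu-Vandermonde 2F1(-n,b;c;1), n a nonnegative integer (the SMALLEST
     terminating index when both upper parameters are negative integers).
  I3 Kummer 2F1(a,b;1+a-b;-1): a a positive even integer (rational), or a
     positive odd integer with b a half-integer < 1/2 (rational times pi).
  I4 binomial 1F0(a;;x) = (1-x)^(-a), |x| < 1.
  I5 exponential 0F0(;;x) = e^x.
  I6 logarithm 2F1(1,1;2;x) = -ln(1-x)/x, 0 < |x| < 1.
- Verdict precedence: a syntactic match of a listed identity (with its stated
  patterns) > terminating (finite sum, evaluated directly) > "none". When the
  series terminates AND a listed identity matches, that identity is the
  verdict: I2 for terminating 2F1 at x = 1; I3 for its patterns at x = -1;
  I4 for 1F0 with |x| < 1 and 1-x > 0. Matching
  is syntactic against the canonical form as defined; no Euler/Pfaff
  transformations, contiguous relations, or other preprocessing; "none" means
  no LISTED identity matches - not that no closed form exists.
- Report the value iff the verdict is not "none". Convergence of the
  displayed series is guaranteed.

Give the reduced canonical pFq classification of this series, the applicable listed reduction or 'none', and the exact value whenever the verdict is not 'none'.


This is \frac{1}{2} * 2F1(-10, 6; 17; -1) in reduced canonical form. Verdict: Kummer's theorem (I3) fires (x = -1; c = 17 equals 1+a-b for upper {-10, 6}: listed pattern). Sum: 14.

Structural cue: t_0 = \frac{1}{2} here, and the expanded ratio factors over Q; C = 1/2, x = -1, roots give parameters.
Adjacent-term ratio: r(k) = -1 * (k-10) (k+6) / [(k+17) (k+1)] ; factor over Q: parameters, x = -1, and C = \frac{1}{2}.


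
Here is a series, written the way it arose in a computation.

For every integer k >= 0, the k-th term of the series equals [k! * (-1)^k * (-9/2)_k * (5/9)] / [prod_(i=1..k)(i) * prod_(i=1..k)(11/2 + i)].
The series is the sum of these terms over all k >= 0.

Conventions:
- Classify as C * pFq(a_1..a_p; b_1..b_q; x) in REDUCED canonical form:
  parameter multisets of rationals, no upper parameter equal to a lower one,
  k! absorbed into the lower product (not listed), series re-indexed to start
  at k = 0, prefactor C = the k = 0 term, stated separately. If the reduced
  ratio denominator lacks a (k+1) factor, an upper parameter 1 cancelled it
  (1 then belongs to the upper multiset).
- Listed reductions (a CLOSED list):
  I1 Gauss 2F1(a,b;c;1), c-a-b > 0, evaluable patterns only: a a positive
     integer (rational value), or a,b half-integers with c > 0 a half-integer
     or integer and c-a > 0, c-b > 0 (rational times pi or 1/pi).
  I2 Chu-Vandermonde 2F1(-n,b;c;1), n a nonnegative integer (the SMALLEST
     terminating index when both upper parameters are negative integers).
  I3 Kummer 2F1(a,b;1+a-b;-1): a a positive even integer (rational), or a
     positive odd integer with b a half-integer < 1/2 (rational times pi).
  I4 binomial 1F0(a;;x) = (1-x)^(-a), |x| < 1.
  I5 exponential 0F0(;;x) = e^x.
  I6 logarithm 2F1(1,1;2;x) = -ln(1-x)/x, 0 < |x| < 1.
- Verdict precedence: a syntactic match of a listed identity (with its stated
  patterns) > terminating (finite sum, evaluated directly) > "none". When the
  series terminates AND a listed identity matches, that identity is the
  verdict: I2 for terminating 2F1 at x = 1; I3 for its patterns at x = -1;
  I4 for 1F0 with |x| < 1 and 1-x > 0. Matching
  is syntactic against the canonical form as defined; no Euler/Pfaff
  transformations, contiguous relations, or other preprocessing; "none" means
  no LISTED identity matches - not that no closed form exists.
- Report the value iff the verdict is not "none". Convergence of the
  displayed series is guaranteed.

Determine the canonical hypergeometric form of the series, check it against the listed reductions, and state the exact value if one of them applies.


Reduced: x = -1, 2F1, upper = {-9/2, 1}, lower = {13/2}, C = 5/9. Verdict: Kummer (I3) fires (x = -1; c = 13/2 equals 1+a-b for upper {-9/2, 1}: listed pattern). Value: (385/1024) * pi.

Key step: t_0 being 5/9, the lower running product (C = 5/9, x = -1) is a rising factorial.
Adjacent-term ratio: r(k) = (-1) * (k-9/2) (k+1) / [(k+13/2) (k+1)] ; factor over Q: parameters, x = (-1), and C = 5/9.


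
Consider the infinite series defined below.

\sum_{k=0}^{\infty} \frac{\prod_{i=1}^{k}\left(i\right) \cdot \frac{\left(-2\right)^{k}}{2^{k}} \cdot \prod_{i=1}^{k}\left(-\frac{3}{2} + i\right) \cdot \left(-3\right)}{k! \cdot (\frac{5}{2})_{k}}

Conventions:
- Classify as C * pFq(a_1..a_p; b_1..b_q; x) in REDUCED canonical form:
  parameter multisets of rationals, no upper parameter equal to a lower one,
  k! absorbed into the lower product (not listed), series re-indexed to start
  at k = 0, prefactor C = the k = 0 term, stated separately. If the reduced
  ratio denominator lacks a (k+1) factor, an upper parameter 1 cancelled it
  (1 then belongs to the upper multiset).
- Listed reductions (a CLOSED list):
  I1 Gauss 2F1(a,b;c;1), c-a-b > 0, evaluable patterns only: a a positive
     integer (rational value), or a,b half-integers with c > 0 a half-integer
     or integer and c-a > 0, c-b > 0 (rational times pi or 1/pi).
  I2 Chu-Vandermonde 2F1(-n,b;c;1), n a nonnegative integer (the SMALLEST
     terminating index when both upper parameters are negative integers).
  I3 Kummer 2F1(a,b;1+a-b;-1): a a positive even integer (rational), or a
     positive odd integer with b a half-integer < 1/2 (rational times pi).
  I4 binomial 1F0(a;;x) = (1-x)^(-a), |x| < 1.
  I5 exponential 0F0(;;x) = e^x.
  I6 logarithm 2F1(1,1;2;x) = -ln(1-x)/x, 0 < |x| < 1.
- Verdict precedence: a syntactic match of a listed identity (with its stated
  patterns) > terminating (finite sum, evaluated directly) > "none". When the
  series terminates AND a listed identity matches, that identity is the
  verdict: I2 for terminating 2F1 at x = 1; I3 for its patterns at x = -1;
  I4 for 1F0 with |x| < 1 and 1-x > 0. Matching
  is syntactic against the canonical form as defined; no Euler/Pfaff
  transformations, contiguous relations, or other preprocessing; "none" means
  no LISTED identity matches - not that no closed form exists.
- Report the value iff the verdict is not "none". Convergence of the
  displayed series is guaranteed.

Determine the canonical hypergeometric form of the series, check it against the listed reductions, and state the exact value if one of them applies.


At argument -1: a 2F1 with upper {-\frac{1}{2}, 1}, lower {\frac{5}{2}}, scaled by C = -3. Verdict (x = -1): Kummer's theorem (I3) applies (x = -1; c = \frac{5}{2} equals 1+a-b for upper {-\frac{1}{2}, 1}: listed pattern). Hence: \left(-\frac{9}{8}\right) \cdot \pi.

The tell: x = -1 and the running product (C = -3, x = -1) telescopes to a rising factorial.
Step ratio: r(k) = -1 * (k-\frac{1}{2}) (k+1) / [(k+\frac{5}{2}) (k+1)] - rational in k. x = -1; t_0 = -3; negate the roots.


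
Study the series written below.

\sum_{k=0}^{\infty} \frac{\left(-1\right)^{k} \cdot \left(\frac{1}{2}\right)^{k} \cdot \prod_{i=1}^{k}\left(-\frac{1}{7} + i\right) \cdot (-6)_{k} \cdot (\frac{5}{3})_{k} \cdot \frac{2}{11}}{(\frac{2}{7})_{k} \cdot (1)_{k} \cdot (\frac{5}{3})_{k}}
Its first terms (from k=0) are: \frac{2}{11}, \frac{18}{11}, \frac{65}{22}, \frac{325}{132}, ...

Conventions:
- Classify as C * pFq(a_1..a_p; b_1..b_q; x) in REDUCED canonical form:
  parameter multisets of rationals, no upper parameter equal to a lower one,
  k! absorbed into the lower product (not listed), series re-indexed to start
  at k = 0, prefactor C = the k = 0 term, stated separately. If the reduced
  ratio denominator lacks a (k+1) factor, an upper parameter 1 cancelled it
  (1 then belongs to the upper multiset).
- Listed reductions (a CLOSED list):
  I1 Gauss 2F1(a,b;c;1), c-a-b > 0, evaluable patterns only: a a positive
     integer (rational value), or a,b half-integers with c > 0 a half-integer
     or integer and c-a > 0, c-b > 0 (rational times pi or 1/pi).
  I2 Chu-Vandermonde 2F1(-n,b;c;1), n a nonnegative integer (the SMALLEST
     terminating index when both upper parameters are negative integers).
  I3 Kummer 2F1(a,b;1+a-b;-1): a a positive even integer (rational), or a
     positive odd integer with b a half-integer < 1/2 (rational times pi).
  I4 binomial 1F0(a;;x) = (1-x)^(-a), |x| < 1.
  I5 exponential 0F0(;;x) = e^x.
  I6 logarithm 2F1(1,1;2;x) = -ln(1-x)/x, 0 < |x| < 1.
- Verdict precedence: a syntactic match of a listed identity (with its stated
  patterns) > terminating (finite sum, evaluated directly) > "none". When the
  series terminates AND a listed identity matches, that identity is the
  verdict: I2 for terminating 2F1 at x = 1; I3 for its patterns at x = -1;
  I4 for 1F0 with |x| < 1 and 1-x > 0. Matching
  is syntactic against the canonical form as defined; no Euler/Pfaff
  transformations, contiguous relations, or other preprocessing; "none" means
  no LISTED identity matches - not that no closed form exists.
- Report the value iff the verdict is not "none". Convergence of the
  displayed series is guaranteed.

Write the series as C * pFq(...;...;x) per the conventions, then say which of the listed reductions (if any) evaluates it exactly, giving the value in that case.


First insight: t_0 = \frac{2}{11} here, and the (-1)^k factor (C = 2/11, x = -1/2) folds into the argument's sign.
Consecutive-term ratio: r(k) = -\frac{1}{2} * (k-6) (k+\frac{6}{7}) / [(k+\frac{2}{7}) (k+1)] ; factor over Q: parameters, x = -\frac{1}{2}, and C = \frac{2}{11}.

With C = \frac{2}{11}: the canonical form is 2F1(-6, \frac{6}{7}; \frac{2}{7}; -\frac{1}{2}). Verdict: terminating - upper -6 stops the sum at k = 6; the 7 terms are added exactly. Hence: \frac{30867325}{3594624}.


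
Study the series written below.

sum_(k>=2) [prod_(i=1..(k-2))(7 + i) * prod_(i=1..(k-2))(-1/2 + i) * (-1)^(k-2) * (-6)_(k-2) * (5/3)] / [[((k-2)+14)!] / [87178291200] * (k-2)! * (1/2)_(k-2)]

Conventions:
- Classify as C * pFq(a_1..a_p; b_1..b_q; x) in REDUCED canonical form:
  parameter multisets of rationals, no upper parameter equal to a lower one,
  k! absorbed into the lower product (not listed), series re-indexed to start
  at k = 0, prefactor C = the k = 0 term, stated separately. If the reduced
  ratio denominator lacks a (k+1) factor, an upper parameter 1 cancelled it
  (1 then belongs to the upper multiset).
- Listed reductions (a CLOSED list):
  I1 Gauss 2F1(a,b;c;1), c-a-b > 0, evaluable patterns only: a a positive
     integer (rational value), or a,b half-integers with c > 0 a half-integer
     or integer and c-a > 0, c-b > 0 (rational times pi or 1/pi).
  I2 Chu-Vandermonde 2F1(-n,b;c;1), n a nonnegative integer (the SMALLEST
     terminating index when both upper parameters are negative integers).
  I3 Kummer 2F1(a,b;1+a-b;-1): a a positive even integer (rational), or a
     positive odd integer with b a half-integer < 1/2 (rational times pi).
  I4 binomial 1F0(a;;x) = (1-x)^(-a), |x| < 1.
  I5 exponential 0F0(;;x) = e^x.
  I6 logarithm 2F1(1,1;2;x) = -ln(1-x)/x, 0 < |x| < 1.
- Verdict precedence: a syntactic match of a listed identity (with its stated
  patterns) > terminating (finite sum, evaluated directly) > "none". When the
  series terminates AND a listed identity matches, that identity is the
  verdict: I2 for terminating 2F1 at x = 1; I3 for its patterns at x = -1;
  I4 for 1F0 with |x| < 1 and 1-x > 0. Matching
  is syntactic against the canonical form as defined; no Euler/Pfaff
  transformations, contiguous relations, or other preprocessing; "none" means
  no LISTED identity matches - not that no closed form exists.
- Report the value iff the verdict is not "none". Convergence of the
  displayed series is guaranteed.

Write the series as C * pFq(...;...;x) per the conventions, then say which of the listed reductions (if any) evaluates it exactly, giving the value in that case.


Classification (C = 5/3): 2F1 with upper {-6, 8}, lower {15}, argument x = -1. Verdict: the Kummer evaluation I3 applies (x = -1; c = 15 equals 1+a-b for upper {-6, 8}: listed pattern). Sum: 143/6.

Key observation: t_0 being 5/3, the parameter 1/2 appears in both the upper and lower lists and cancels.
Step ratio: r(k) = (-1) * (k-6) (k+8) / [(k+15) (k+1)] - rational; roots negated = parameters, x = (-1), C = 5/3.
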